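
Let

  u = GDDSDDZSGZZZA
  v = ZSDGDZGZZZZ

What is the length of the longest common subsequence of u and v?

8

Let dp[i][j] be the LCS length of the first i characters of u and the first j characters of v. dp[i][j] = dp[i-1][j-1]+1 when the i-th and j-th characters match, else max(dp[i-1][j], dp[i][j-1]).
    ·  Z  S  D  G  D  Z  G  Z  Z  Z  Z
 ·  0  0  0  0  0  0  0  0  0  0  0  0
 G  0  0  0  0  1  1  1  1  1  1  1  1
 D  0  0  0  1  1  2  2  2  2  2  2  2
 D  0  0  0  1  1  2  2  2  2  2  2  2
 S  0  0  1  1  1  2  2  2  2  2  2  2
 D  0  0  1  2  2  2  2  2  2  2  2  2
 D  0  0  1  2  2  3  3  3  3  3  3  3
 Z  0  1  1  2  2  3  4  4  4  4  4  4
 S  0  1  2  2  2  3  4  4  4  4  4  4
 G  0  1  2  2  3  3  4  5  5  5  5  5
 Z  0  1  2  2  3  3  4  5  6  6  6  6
 Z  0  1  2  2  3  3  4  5  6  7  7  7
 Z  0  1  2  2  3  3  4  5  6  7  8  8
 A  0  1  2  2  3  3  4  5  6  7  8  8
dp[13][11] = 8. One LCS (by backtracking along matches): SDDZGZZZ.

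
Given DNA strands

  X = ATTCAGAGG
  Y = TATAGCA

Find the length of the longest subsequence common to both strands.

Let dp[i][j] be the LCS length of the first i bases of X and the first j bases of Y. dp[i][j] = dp[i-1][j-1]+1 when the i-th and j-th bases match, else max(dp[i-1][j], dp[i][j-1]).
    ·  T  A  T  A  G  C  A
 ·  0  0  0  0  0  0  0  0
 A  0  0  1  1  1  1  1  1
 T  0  1  1  2  2  2  2  2
 T  0  1  1  2  2  2  2  2
 C  0  1  1  2  2  2  3  3
 A  0  1  2  2  3  3  3  4
 G  0  1  2  2  3  4  4  4
 A  0  1  2  2  3  4  4  5
 G  0  1  2  2  3  4  4  5
 G  0  1  2  2  3  4  4  5
dp[9][7] = 5. One LCS (by backtracking along matches): ATAGA.

5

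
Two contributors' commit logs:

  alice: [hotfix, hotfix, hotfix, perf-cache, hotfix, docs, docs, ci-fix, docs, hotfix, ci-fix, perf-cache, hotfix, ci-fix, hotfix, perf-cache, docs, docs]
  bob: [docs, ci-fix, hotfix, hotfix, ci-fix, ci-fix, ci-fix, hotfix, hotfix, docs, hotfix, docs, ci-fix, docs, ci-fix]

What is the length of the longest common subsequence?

One common subsequence of length 9: hotfix at alice[1]=bob[3] → hotfix at alice[2]=bob[4] → hotfix at alice[3]=bob[8] → hotfix at alice[5]=bob[9] → docs at alice[6]=bob[10] → docs at alice[7]=bob[12] → ci-fix at alice[8]=bob[13] → docs at alice[9]=bob[14] → ci-fix at alice[14]=bob[15]. Since dp[18][15] = 9, nothing longer is possible.

9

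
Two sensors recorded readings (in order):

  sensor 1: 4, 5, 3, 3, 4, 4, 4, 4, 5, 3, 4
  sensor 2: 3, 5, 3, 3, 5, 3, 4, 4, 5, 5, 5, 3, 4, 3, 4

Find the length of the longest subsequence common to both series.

Taking 5 (sensor 1 #2, sensor 2 #2) → 3 (sensor 1 #3, sensor 2 #4) → 3 (sensor 1 #4, sensor 2 #6) → 4 (sensor 1 #5, sensor 2 #7) → 4 (sensor 1 #6, sensor 2 #8) → 4 (sensor 1 #8, sensor 2 #13) → 3 (sensor 1 #10, sensor 2 #14) → 4 (sensor 1 #11, sensor 2 #15) gives a common subsequence of length 8, and the DP table's final entry dp[11][15] is also 8, so no common subsequence is longer.

8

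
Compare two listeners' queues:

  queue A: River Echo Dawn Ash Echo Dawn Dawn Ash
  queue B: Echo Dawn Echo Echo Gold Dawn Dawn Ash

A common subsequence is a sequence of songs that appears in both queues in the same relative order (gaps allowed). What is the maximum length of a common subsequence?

6

Match Echo [2,1]; then Dawn [3,2]; then Echo [5,4]; then Dawn [6,6]; then Dawn [7,7]; then Ash [8,8] — 6 songs in the same relative order in both. Since dp[8][8] = 6, nothing longer is possible.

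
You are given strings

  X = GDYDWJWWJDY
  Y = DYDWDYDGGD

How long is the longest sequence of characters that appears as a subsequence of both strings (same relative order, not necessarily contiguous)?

Pick D (X #2, Y #1), Y (X #3, Y #2), D (X #4, Y #3), W (X #8, Y #4), D (X #10, Y #5), Y (X #11, Y #6); all 6 characters appear in both, in order. dp[11][10] = 6 confirms this is the maximum.

6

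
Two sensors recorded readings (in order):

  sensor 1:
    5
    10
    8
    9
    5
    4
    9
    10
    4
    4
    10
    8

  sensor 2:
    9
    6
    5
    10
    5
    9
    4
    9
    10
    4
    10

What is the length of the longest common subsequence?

8

Pick 5 [1,3], then 10 [2,4], then 9 [4,6], then 4 [6,7], then 9 [7,8], then 10 [8,9], then 4 [10,10], then 10 [11,11]; all 8 values appear in both, in order. dp[12][11] = 8 confirms this is the maximum.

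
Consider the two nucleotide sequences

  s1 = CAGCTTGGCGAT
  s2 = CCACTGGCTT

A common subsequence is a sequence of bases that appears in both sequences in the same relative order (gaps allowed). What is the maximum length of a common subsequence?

8

Let dp[i][j] be the LCS length of the first i bases of s1 and the first j bases of s2. dp[i][j] = dp[i-1][j-1]+1 when the i-th and j-th bases match, else max(dp[i-1][j], dp[i][j-1]).
    ·  C  C  A  C  T  G  G  C  T  T
 ·  0  0  0  0  0  0  0  0  0  0  0
 C  0  1  1  1  1  1  1  1  1  1  1
 A  0  1  1  2  2  2  2  2  2  2  2
 G  0  1  1  2  2  2  3  3  3  3  3
 C  0  1  2  2  3  3  3  3  4  4  4
 T  0  1  2  2  3  4  4  4  4  5  5
 T  0  1  2  2  3  4  4  4  4  5  6
 G  0  1  2  2  3  4  5  5  5  5  6
 G  0  1  2  2  3  4  5  6  6  6  6
 C  0  1  2  2  3  4  5  6  7  7  7
 G  0  1  2  2  3  4  5  6  7  7  7
 A  0  1  2  3  3  4  5  6  7  7  7
 T  0  1  2  3  3  4  5  6  7  8  8
dp[12][10] = 8. One LCS (by backtracking along matches): CACTGGCT.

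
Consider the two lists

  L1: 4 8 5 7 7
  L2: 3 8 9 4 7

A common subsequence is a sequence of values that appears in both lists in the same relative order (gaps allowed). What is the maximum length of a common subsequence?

2

Pick 4 [1,4]; then 7 [5,5]; all 2 values appear in both, in order. Since dp[5][5] = 2, nothing longer is possible.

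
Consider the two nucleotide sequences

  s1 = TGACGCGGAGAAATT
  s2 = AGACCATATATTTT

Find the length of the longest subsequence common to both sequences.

9

Pick G (s1 #2, s2 #2), then A (s1 #3, s2 #3), then C (s1 #4, s2 #4), then C (s1 #6, s2 #5), then A (s1 #9, s2 #6), then A (s1 #11, s2 #8), then A (s1 #12, s2 #10), then T (s1 #14, s2 #13), then T (s1 #15, s2 #14); all 9 bases appear in both, in order, and the DP table's final entry dp[15][14] is also 9, so no common subsequence is longer.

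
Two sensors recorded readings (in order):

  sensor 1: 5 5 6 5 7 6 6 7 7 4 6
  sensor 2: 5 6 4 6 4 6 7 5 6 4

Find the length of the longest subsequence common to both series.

6

Let dp[i][j] be the LCS length of the first i values of sensor 1 and the first j values of sensor 2. dp[i][j] = dp[i-1][j-1]+1 when the i-th and j-th values match, else max(dp[i-1][j], dp[i][j-1]).
    ·  5  6  4  6  4  6  7  5  6  4
 ·  0  0  0  0  0  0  0  0  0  0  0
 5  0  1  1  1  1  1  1  1  1  1  1
 5  0  1  1  1  1  1  1  1  2  2  2
 6  0  1  2  2  2  2  2  2  2  3  3
 5  0  1  2  2  2  2  2  2  3  3  3
 7  0  1  2  2  2  2  2  3  3  3  3
 6  0  1  2  2  3  3  3  3  3  4  4
 6  0  1  2  2  3  3  4  4  4  4  4
 7  0  1  2  2  3  3  4  5  5  5  5
 7  0  1  2  2  3  3  4  5  5  5  5
 4  0  1  2  3  3  4  4  5  5  5  6
 6  0  1  2  3  4  4  5  5  5  6  6
dp[11][10] = 6. One LCS (by backtracking along matches): 5, 6, 6, 6, 7, 4.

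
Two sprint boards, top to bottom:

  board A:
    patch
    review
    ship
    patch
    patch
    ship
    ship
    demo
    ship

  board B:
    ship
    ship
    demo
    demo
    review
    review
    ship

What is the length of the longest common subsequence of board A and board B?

4

Pick ship [3,1] → ship [6,2] → demo [8,4] → ship [9,7]; all 4 tasks appear in both, in order, and the DP table's final entry dp[9][7] is also 4, so no common subsequence is longer.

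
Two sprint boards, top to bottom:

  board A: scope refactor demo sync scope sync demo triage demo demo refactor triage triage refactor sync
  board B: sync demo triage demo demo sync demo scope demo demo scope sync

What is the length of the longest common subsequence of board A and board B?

Match demo [3,5] → sync [4,6] → scope [5,8] → demo [7,9] → demo [9,10] → sync [15,12] — 6 tasks in the same relative order in both. Since dp[15][12] = 6, nothing longer is possible.

6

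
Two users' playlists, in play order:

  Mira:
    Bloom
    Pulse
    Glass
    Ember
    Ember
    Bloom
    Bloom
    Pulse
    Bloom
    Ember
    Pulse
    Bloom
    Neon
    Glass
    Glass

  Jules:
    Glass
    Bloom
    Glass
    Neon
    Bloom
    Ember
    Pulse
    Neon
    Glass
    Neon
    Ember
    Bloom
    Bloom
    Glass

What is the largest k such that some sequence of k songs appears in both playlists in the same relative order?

Taking Bloom at Mira[1]=Jules[2], Glass at Mira[3]=Jules[3], Bloom at Mira[9]=Jules[5], Ember at Mira[10]=Jules[6], Pulse at Mira[11]=Jules[7], Neon at Mira[13]=Jules[8], Glass at Mira[14]=Jules[9], Glass at Mira[15]=Jules[14] gives a common subsequence of length 8. Since dp[15][14] = 8, nothing longer is possible.

8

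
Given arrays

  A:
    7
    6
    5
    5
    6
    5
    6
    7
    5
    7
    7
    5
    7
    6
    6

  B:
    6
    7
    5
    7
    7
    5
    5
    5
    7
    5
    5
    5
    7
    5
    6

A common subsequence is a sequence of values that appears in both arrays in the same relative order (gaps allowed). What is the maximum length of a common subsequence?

Pick 7 (A #1, B #5) → 5 (A #3, B #6) → 5 (A #4, B #7) → 5 (A #6, B #8) → 7 (A #8, B #9) → 5 (A #9, B #12) → 7 (A #11, B #13) → 5 (A #12, B #14) → 6 (A #15, B #15); all 9 values appear in both, in order. dp[15][15] = 9 confirms this is the maximum.

9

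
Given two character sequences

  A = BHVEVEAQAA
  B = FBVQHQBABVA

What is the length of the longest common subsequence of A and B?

One common subsequence of length 5: B (A #1, B #2); then H (A #2, B #5); then Q (A #8, B #6); then A (A #9, B #8); then A (A #10, B #11). Since dp[10][11] = 5, nothing longer is possible.

5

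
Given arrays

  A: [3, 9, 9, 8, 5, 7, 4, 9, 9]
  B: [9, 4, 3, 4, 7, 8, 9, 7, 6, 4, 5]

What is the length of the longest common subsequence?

4

Taking 3 (A #1, B #3) → 9 (A #3, B #7) → 7 (A #6, B #8) → 4 (A #7, B #10) gives a common subsequence of length 4. Since dp[9][11] = 4, nothing longer is possible.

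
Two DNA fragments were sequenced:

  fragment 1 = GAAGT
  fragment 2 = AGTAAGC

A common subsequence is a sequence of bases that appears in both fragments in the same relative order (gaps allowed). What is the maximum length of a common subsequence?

Match G (fragment 1 #1, fragment 2 #2), A (fragment 1 #2, fragment 2 #4), A (fragment 1 #3, fragment 2 #5), G (fragment 1 #4, fragment 2 #6) — 4 bases in the same relative order in both, and the DP table's final entry dp[5][7] is also 4, so no common subsequence is longer.

4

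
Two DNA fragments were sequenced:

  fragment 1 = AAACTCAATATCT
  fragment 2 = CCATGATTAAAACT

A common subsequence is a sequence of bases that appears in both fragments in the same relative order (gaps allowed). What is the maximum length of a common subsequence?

8

One common subsequence of length 8: A [1,3]; then A [2,6]; then A [3,9]; then A [7,10]; then A [8,11]; then A [10,12]; then C [12,13]; then T [13,14]. dp[13][14] = 8 confirms this is the maximum.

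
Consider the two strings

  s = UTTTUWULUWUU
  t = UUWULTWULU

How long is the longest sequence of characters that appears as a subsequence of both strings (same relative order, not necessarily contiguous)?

Pick U [1,1], U [5,2], W [6,3], U [7,4], L [8,5], W [10,7], U [11,8], U [12,10]; all 8 characters appear in both, in order. Since dp[12][10] = 8, nothing longer is possible.

8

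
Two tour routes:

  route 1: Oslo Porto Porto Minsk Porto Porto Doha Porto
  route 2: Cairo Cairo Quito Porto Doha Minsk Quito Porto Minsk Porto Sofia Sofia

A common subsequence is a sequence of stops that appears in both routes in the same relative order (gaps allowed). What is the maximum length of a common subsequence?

Match Porto at route 1[2]=route 2[4]; then Porto at route 1[3]=route 2[8]; then Minsk at route 1[4]=route 2[9]; then Porto at route 1[5]=route 2[10] — 4 stops in the same relative order in both, and the DP table's final entry dp[8][12] is also 4, so no common subsequence is longer.

4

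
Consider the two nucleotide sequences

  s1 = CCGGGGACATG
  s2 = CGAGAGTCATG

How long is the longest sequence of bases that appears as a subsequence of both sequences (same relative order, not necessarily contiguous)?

8

Let dp[i][j] be the LCS length of the first i bases of s1 and the first j bases of s2. dp[i][j] = dp[i-1][j-1]+1 when the i-th and j-th bases match, else max(dp[i-1][j], dp[i][j-1]).
    ·  C  G  A  G  A  G  T  C  A  T  G
 ·  0  0  0  0  0  0  0  0  0  0  0  0
 C  0  1  1  1  1  1  1  1  1  1  1  1
 C  0  1  1  1  1  1  1  1  2  2  2  2
 G  0  1  2  2  2  2  2  2  2  2  2  3
 G  0  1  2  2  3  3  3  3  3  3  3  3
 G  0  1  2  2  3  3  4  4  4  4  4  4
 G  0  1  2  2  3  3  4  4  4  4  4  5
 A  0  1  2  3  3  4  4  4  4  5  5  5
 C  0  1  2  3  3  4  4  4  5  5  5  5
 A  0  1  2  3  3  4  4  4  5  6  6  6
 T  0  1  2  3  3  4  4  5  5  6  7  7
 G  0  1  2  3  4  4  5  5  5  6  7  8
dp[11][11] = 8. One LCS (by backtracking along matches): CGGGCATG.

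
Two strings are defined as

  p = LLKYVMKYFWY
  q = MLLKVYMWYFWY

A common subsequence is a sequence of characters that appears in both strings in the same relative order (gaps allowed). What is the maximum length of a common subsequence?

Let dp[i][j] be the LCS length of the first i characters of p and the first j characters of q. dp[i][j] = dp[i-1][j-1]+1 when the i-th and j-th characters match, else max(dp[i-1][j], dp[i][j-1]).
    ·  M  L  L  K  V  Y  M  W  Y  F  W  Y
 ·  0  0  0  0  0  0  0  0  0  0  0  0  0
 L  0  0  1  1  1  1  1  1  1  1  1  1  1
 L  0  0  1  2  2  2  2  2  2  2  2  2  2
 K  0  0  1  2  3  3  3  3  3  3  3  3  3
 Y  0  0  1  2  3  3  4  4  4  4  4  4  4
 V  0  0  1  2  3  4  4  4  4  4  4  4  4
 M  0  1  1  2  3  4  4  5  5  5  5  5  5
 K  0  1  1  2  3  4  4  5  5  5  5  5  5
 Y  0  1  1  2  3  4  5  5  5  6  6  6  6
 F  0  1  1  2  3  4  5  5  5  6  7  7  7
 W  0  1  1  2  3  4  5  5  6  6  7  8  8
 Y  0  1  1  2  3  4  5  5  6  7  7  8  9
dp[11][12] = 9. One LCS (by backtracking along matches): LLKYMYFWY.

9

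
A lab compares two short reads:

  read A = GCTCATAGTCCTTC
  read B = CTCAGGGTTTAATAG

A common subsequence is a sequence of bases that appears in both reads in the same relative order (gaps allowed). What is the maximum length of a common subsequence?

8

Match C [2,1], T [3,2], C [4,3], A [5,4], T [6,8], T [9,9], T [12,10], T [13,13] — 8 bases in the same relative order in both, and the DP table's final entry dp[14][15] is also 8, so no common subsequence is longer.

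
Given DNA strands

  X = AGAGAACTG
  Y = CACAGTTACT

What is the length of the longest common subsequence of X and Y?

One common subsequence of length 6: A at X[1]=Y[2], A at X[3]=Y[4], G at X[4]=Y[5], A at X[6]=Y[8], C at X[7]=Y[9], T at X[8]=Y[10], and the DP table's final entry dp[9][10] is also 6, so no common subsequence is longer.

6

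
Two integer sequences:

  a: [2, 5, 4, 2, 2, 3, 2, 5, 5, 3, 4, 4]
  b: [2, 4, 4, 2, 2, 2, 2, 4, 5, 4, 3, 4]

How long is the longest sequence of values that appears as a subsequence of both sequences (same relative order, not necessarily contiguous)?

8

Pick 2 (a #1, b #1), 4 (a #3, b #3), 2 (a #4, b #5), 2 (a #5, b #6), 2 (a #7, b #7), 5 (a #8, b #9), 3 (a #10, b #11), 4 (a #12, b #12); all 8 values appear in both, in order. dp[12][12] = 8 confirms this is the maximum.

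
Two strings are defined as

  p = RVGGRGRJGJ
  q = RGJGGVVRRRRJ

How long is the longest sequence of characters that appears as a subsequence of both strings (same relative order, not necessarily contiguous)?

6

One common subsequence of length 6: R at p[1]=q[1] → G at p[3]=q[4] → G at p[4]=q[5] → R at p[5]=q[10] → R at p[7]=q[11] → J at p[10]=q[12]. The LCS DP gives dp[10][12] = 6, so this is optimal.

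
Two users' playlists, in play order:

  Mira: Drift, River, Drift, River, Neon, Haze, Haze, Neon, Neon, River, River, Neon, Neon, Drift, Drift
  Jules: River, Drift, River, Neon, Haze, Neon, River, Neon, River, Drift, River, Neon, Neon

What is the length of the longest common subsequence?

Match River (Mira #2, Jules #1), then Drift (Mira #3, Jules #2), then River (Mira #4, Jules #3), then Neon (Mira #5, Jules #4), then Haze (Mira #7, Jules #5), then Neon (Mira #8, Jules #6), then Neon (Mira #9, Jules #8), then River (Mira #10, Jules #9), then River (Mira #11, Jules #11), then Neon (Mira #12, Jules #12), then Neon (Mira #13, Jules #13) — 11 songs in the same relative order in both. Since dp[15][13] = 11, nothing longer is possible.

11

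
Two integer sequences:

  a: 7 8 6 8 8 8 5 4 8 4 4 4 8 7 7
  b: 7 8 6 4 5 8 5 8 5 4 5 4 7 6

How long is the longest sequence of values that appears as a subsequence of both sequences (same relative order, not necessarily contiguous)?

One common subsequence of length 9: 7 [1,1], 8 [2,2], 6 [3,3], 8 [4,6], 8 [6,8], 5 [7,9], 4 [8,10], 4 [12,12], 7 [14,13], and the DP table's final entry dp[15][14] is also 9, so no common subsequence is longer.

9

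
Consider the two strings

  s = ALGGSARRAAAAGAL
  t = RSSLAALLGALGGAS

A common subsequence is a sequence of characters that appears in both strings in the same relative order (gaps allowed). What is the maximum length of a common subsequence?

6

Match A at s[1]=t[6], L at s[2]=t[8], G at s[3]=t[9], G at s[4]=t[12], G at s[13]=t[13], A at s[14]=t[14] — 6 characters in the same relative order in both. Since dp[15][15] = 6, nothing longer is possible.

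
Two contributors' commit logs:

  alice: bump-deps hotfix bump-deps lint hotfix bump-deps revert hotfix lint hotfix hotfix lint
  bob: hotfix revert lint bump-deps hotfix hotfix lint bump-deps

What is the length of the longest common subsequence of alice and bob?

6

One common subsequence of length 6: hotfix (alice #2, bob #1); then lint (alice #4, bob #3); then bump-deps (alice #6, bob #4); then hotfix (alice #10, bob #5); then hotfix (alice #11, bob #6); then lint (alice #12, bob #7). dp[12][8] = 6 confirms this is the maximum.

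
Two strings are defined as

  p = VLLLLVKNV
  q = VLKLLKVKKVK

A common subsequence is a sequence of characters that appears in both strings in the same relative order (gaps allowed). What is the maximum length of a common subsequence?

Let dp[i][j] be the LCS length of the first i characters of p and the first j characters of q. dp[i][j] = dp[i-1][j-1]+1 when the i-th and j-th characters match, else max(dp[i-1][j], dp[i][j-1]).
    ·  V  L  K  L  L  K  V  K  K  V  K
 ·  0  0  0  0  0  0  0  0  0  0  0  0
 V  0  1  1  1  1  1  1  1  1  1  1  1
 L  0  1  2  2  2  2  2  2  2  2  2  2
 L  0  1  2  2  3  3  3  3  3  3  3  3
 L  0  1  2  2  3  4  4  4  4  4  4  4
 L  0  1  2  2  3  4  4  4  4  4  4  4
 V  0  1  2  2  3  4  4  5  5  5  5  5
 K  0  1  2  3  3  4  5  5  6  6  6  6
 N  0  1  2  3  3  4  5  5  6  6  6  6
 V  0  1  2  3  3  4  5  6  6  6  7  7
dp[9][11] = 7. One LCS (by backtracking along matches): VLLLVKV.

7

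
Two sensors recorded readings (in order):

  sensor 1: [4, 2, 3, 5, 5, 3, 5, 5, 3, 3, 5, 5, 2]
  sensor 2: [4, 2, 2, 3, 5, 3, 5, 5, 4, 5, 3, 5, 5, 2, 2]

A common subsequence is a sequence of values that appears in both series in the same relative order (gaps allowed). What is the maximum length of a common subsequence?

Pick 4 (sensor 1 #1, sensor 2 #1) → 2 (sensor 1 #2, sensor 2 #3) → 3 (sensor 1 #3, sensor 2 #4) → 5 (sensor 1 #4, sensor 2 #5) → 5 (sensor 1 #5, sensor 2 #7) → 5 (sensor 1 #7, sensor 2 #8) → 5 (sensor 1 #8, sensor 2 #10) → 3 (sensor 1 #10, sensor 2 #11) → 5 (sensor 1 #11, sensor 2 #12) → 5 (sensor 1 #12, sensor 2 #13) → 2 (sensor 1 #13, sensor 2 #15); all 11 values appear in both, in order. dp[13][15] = 11 confirms this is the maximum.

11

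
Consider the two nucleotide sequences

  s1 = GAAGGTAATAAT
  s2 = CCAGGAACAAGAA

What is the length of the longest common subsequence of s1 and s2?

One common subsequence of length 7: G [1,5] → A [2,6] → A [3,7] → A [7,9] → A [8,10] → A [10,12] → A [11,13]. Since dp[12][13] = 7, nothing longer is possible.

7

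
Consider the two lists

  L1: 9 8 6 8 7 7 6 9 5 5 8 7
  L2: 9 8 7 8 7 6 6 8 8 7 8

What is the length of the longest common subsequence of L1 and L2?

7

Match 9 at L1[1]=L2[1] → 8 at L1[2]=L2[2] → 8 at L1[4]=L2[4] → 7 at L1[5]=L2[5] → 6 at L1[7]=L2[7] → 8 at L1[11]=L2[9] → 7 at L1[12]=L2[10] — 7 values in the same relative order in both. Since dp[12][11] = 7, nothing longer is possible.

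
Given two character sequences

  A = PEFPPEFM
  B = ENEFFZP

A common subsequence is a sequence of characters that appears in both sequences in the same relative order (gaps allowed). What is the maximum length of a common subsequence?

One common subsequence of length 3: E [2,3] → F [3,5] → P [5,7], and the DP table's final entry dp[8][7] is also 3, so no common subsequence is longer.

3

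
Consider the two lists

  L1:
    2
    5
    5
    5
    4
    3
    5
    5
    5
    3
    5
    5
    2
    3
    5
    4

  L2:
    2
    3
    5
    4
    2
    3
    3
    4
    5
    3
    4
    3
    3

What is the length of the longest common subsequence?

Taking 2 at L1[1]=L2[1] → 5 at L1[4]=L2[3] → 4 at L1[5]=L2[4] → 3 at L1[6]=L2[6] → 3 at L1[10]=L2[7] → 5 at L1[12]=L2[9] → 3 at L1[14]=L2[10] → 4 at L1[16]=L2[11] gives a common subsequence of length 8. dp[16][13] = 8 confirms this is the maximum.

8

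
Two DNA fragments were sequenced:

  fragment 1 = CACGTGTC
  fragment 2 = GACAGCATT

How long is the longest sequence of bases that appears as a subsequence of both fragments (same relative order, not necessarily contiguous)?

Pick C [1,3] → A [2,4] → C [3,6] → T [5,8] → T [7,9]; all 5 bases appear in both, in order. dp[8][9] = 5 confirms this is the maximum.

5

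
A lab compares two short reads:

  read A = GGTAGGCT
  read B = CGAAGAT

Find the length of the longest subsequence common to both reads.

4

Let dp[i][j] be the LCS length of the first i bases of read A and the first j bases of read B. dp[i][j] = dp[i-1][j-1]+1 when the i-th and j-th bases match, else max(dp[i-1][j], dp[i][j-1]).
    ·  C  G  A  A  G  A  T
 ·  0  0  0  0  0  0  0  0
 G  0  0  1  1  1  1  1  1
 G  0  0  1  1  1  2  2  2
 T  0  0  1  1  1  2  2  3
 A  0  0  1  2  2  2  3  3
 G  0  0  1  2  2  3  3  3
 G  0  0  1  2  2  3  3  3
 C  0  1  1  2  2  3  3  3
 T  0  1  1  2  2  3  3  4
dp[8][7] = 4. One LCS (by backtracking along matches): GGAT.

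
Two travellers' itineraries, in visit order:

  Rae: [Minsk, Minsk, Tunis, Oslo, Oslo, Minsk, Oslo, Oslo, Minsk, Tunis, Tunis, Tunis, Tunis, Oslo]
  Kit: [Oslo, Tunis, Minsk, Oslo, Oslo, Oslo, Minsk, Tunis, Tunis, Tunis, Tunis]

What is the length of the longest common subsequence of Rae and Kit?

9

Taking Minsk at Rae[2]=Kit[3], then Oslo at Rae[5]=Kit[4], then Oslo at Rae[7]=Kit[5], then Oslo at Rae[8]=Kit[6], then Minsk at Rae[9]=Kit[7], then Tunis at Rae[10]=Kit[8], then Tunis at Rae[11]=Kit[9], then Tunis at Rae[12]=Kit[10], then Tunis at Rae[13]=Kit[11] gives a common subsequence of length 9. The LCS DP gives dp[14][11] = 9, so this is optimal.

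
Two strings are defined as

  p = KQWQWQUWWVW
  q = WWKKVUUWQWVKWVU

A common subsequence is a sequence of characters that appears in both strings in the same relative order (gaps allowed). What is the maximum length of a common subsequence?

7

Pick W at p[3]=q[1]; then W at p[5]=q[2]; then U at p[7]=q[7]; then W at p[8]=q[8]; then W at p[9]=q[10]; then V at p[10]=q[11]; then W at p[11]=q[13]; all 7 characters appear in both, in order, and the DP table's final entry dp[11][15] is also 7, so no common subsequence is longer.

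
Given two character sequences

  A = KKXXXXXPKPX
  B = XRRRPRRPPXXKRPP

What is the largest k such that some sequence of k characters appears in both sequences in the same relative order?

Taking X [3,1] → X [4,10] → X [5,11] → P [8,14] → P [10,15] gives a common subsequence of length 5. The LCS DP gives dp[11][15] = 5, so this is optimal.

5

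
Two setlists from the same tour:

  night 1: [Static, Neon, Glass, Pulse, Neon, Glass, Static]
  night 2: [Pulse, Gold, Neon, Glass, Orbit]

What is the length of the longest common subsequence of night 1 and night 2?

Taking Pulse (night 1 #4, night 2 #1), Neon (night 1 #5, night 2 #3), Glass (night 1 #6, night 2 #4) gives a common subsequence of length 3, and the DP table's final entry dp[7][5] is also 3, so no common subsequence is longer.

3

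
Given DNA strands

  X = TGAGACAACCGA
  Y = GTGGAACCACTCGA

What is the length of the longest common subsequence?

10

One common subsequence of length 10: T at X[1]=Y[2]; then G at X[2]=Y[4]; then A at X[3]=Y[5]; then A at X[5]=Y[6]; then C at X[6]=Y[8]; then A at X[8]=Y[9]; then C at X[9]=Y[10]; then C at X[10]=Y[12]; then G at X[11]=Y[13]; then A at X[12]=Y[14]. The LCS DP gives dp[12][14] = 10, so this is optimal.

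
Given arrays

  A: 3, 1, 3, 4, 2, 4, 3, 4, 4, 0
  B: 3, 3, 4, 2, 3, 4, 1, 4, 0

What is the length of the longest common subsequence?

8

Match 3 (A #1, B #1) → 3 (A #3, B #2) → 4 (A #4, B #3) → 2 (A #5, B #4) → 3 (A #7, B #5) → 4 (A #8, B #6) → 4 (A #9, B #8) → 0 (A #10, B #9) — 8 values in the same relative order in both. dp[10][9] = 8 confirms this is the maximum.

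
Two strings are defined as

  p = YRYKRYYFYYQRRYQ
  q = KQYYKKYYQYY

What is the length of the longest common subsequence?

7

Pick Y at p[1]=q[3] → Y at p[3]=q[4] → K at p[4]=q[6] → Y at p[6]=q[7] → Y at p[7]=q[8] → Y at p[10]=q[10] → Y at p[14]=q[11]; all 7 characters appear in both, in order, and the DP table's final entry dp[15][11] is also 7, so no common subsequence is longer.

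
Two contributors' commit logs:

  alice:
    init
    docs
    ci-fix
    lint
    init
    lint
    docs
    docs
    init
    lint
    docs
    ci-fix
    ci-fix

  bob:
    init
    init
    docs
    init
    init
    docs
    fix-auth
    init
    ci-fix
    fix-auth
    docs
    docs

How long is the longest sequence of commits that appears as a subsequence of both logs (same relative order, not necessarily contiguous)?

6

Taking init [1,2], then docs [2,3], then init [5,5], then docs [7,6], then docs [8,11], then docs [11,12] gives a common subsequence of length 6, and the DP table's final entry dp[13][12] is also 6, so no common subsequence is longer.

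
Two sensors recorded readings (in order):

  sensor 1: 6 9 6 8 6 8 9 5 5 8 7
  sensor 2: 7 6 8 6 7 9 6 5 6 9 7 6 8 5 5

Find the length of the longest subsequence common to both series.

Pick 6 (sensor 1 #1, sensor 2 #4), then 9 (sensor 1 #2, sensor 2 #6), then 6 (sensor 1 #3, sensor 2 #9), then 6 (sensor 1 #5, sensor 2 #12), then 8 (sensor 1 #6, sensor 2 #13), then 5 (sensor 1 #8, sensor 2 #14), then 5 (sensor 1 #9, sensor 2 #15); all 7 values appear in both, in order, and the DP table's final entry dp[11][15] is also 7, so no common subsequence is longer.

7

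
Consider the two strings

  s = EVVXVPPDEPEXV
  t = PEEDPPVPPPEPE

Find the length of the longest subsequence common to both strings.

Match E at s[1]=t[3]; then V at s[2]=t[7]; then P at s[6]=t[9]; then P at s[7]=t[10]; then E at s[9]=t[11]; then P at s[10]=t[12]; then E at s[11]=t[13] — 7 characters in the same relative order in both. The LCS DP gives dp[13][13] = 7, so this is optimal.

7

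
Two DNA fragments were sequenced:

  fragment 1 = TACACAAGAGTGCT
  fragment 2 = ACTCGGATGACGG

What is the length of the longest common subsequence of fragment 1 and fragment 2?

8

Taking A at fragment 1[2]=fragment 2[1]; then C at fragment 1[3]=fragment 2[2]; then C at fragment 1[5]=fragment 2[4]; then A at fragment 1[6]=fragment 2[7]; then G at fragment 1[8]=fragment 2[9]; then A at fragment 1[9]=fragment 2[10]; then G at fragment 1[10]=fragment 2[12]; then G at fragment 1[12]=fragment 2[13] gives a common subsequence of length 8. dp[14][13] = 8 confirms this is the maximum.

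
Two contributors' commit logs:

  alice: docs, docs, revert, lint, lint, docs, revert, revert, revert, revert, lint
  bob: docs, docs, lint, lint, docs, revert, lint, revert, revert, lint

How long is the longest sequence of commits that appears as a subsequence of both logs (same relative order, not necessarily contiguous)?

One common subsequence of length 9: docs [1,1] → docs [2,2] → lint [4,3] → lint [5,4] → docs [6,5] → revert [7,6] → revert [9,8] → revert [10,9] → lint [11,10], and the DP table's final entry dp[11][10] is also 9, so no common subsequence is longer.

9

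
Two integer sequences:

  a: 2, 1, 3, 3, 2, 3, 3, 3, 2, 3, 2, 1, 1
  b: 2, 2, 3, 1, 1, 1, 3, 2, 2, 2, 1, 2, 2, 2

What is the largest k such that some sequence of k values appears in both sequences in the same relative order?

7

Pick 2 (a #1, b #2); then 1 (a #2, b #6); then 3 (a #4, b #7); then 2 (a #5, b #8); then 2 (a #9, b #9); then 2 (a #11, b #10); then 1 (a #12, b #11); all 7 values appear in both, in order, and the DP table's final entry dp[13][14] is also 7, so no common subsequence is longer.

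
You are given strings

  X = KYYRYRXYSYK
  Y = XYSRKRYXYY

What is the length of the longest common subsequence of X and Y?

6

Let dp[i][j] be the LCS length of the first i characters of X and the first j characters of Y. dp[i][j] = dp[i-1][j-1]+1 when the i-th and j-th characters match, else max(dp[i-1][j], dp[i][j-1]).
    ·  X  Y  S  R  K  R  Y  X  Y  Y
 ·  0  0  0  0  0  0  0  0  0  0  0
 K  0  0  0  0  0  1  1  1  1  1  1
 Y  0  0  1  1  1  1  1  2  2  2  2
 Y  0  0  1  1  1  1  1  2  2  3  3
 R  0  0  1  1  2  2  2  2  2  3  3
 Y  0  0  1  1  2  2  2  3  3  3  4
 R  0  0  1  1  2  2  3  3  3  3  4
 X  0  1  1  1  2  2  3  3  4  4  4
 Y  0  1  2  2  2  2  3  4  4  5  5
 S  0  1  2  3  3  3  3  4  4  5  5
 Y  0  1  2  3  3  3  3  4  4  5  6
 K  0  1  2  3  3  4  4  4  4  5  6
dp[11][10] = 6. One LCS (by backtracking along matches): KRYXYY.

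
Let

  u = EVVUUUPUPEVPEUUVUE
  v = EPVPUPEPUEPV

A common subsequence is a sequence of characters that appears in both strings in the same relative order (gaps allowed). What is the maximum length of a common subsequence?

Pick E [1,1], V [3,3], P [7,4], U [8,5], P [9,6], E [10,7], P [12,8], E [13,10], V [16,12]; all 9 characters appear in both, in order. Since dp[18][12] = 9, nothing longer is possible.

9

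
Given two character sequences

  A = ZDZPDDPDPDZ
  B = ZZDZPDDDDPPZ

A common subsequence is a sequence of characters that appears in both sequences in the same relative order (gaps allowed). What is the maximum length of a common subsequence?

9

One common subsequence of length 9: Z at A[1]=B[2] → D at A[2]=B[3] → Z at A[3]=B[4] → P at A[4]=B[5] → D at A[5]=B[8] → D at A[6]=B[9] → P at A[7]=B[10] → P at A[9]=B[11] → Z at A[11]=B[12]. The LCS DP gives dp[11][12] = 9, so this is optimal.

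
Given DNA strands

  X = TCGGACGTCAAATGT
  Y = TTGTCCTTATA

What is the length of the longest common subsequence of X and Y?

6

Match T (X #1, Y #4); then C (X #2, Y #5); then C (X #6, Y #6); then T (X #8, Y #8); then A (X #10, Y #9); then A (X #12, Y #11) — 6 bases in the same relative order in both, and the DP table's final entry dp[15][11] is also 6, so no common subsequence is longer.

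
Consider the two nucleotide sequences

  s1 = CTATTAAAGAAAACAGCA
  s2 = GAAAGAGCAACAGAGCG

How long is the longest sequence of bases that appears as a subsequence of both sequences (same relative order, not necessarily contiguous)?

11

One common subsequence of length 11: A (s1 #3, s2 #2), then A (s1 #6, s2 #3), then A (s1 #7, s2 #4), then A (s1 #8, s2 #6), then G (s1 #9, s2 #7), then A (s1 #10, s2 #9), then A (s1 #11, s2 #10), then A (s1 #12, s2 #12), then A (s1 #13, s2 #14), then C (s1 #14, s2 #16), then G (s1 #16, s2 #17), and the DP table's final entry dp[18][17] is also 11, so no common subsequence is longer.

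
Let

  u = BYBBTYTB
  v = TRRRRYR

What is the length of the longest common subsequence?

2

One common subsequence of length 2: T [5,1], then Y [6,6], and the DP table's final entry dp[8][7] is also 2, so no common subsequence is longer.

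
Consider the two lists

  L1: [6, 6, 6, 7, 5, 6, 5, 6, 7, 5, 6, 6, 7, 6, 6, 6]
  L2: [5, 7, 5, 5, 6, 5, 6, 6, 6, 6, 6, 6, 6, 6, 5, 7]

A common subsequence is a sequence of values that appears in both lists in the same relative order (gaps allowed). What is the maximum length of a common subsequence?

One common subsequence of length 10: 7 [4,2], 5 [5,4], 6 [6,5], 5 [7,6], 6 [8,9], 6 [11,10], 6 [12,11], 6 [14,12], 6 [15,13], 6 [16,14]. Since dp[16][16] = 10, nothing longer is possible.

10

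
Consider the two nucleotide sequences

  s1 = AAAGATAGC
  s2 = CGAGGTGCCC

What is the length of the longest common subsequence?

Let dp[i][j] be the LCS length of the first i bases of s1 and the first j bases of s2. dp[i][j] = dp[i-1][j-1]+1 when the i-th and j-th bases match, else max(dp[i-1][j], dp[i][j-1]).
    ·  C  G  A  G  G  T  G  C  C  C
 ·  0  0  0  0  0  0  0  0  0  0  0
 A  0  0  0  1  1  1  1  1  1  1  1
 A  0  0  0  1  1  1  1  1  1  1  1
 A  0  0  0  1  1  1  1  1  1  1  1
 G  0  0  1  1  2  2  2  2  2  2  2
 A  0  0  1  2  2  2  2  2  2  2  2
 T  0  0  1  2  2  2  3  3  3  3  3
 A  0  0  1  2  2  2  3  3  3  3  3
 G  0  0  1  2  3  3  3  4  4  4  4
 C  0  1  1  2  3  3  3  4  5  5  5
dp[9][10] = 5. One LCS (by backtracking along matches): AGTGC.

5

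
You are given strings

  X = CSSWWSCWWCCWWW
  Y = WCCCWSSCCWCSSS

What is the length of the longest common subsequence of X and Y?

Match C [1,4], S [2,6], S [3,7], C [7,9], W [9,10], C [10,11] — 6 characters in the same relative order in both. Since dp[14][14] = 6, nothing longer is possible.

6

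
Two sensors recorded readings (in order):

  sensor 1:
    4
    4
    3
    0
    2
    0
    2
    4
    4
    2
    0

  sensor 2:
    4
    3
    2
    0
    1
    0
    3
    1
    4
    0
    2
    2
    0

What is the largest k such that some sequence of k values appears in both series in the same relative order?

7

Let dp[i][j] be the LCS length of the first i values of sensor 1 and the first j values of sensor 2. dp[i][j] = dp[i-1][j-1]+1 when the i-th and j-th values match, else max(dp[i-1][j], dp[i][j-1]).
    ·  4  3  2  0  1  0  3  1  4  0  2  2  0
 ·  0  0  0  0  0  0  0  0  0  0  0  0  0  0
 4  0  1  1  1  1  1  1  1  1  1  1  1  1  1
 4  0  1  1  1  1  1  1  1  1  2  2  2  2  2
 3  0  1  2  2  2  2  2  2  2  2  2  2  2  2
 0  0  1  2  2  3  3  3  3  3  3  3  3  3  3
 2  0  1  2  3  3  3  3  3  3  3  3  4  4  4
 0  0  1  2  3  4  4  4  4  4  4  4  4  4  5
 2  0  1  2  3  4  4  4  4  4  4  4  5  5  5
 4  0  1  2  3  4  4  4  4  4  5  5  5  5  5
 4  0  1  2  3  4  4  4  4  4  5  5  5  5  5
 2  0  1  2  3  4  4  4  4  4  5  5  6  6  6
 0  0  1  2  3  4  4  5  5  5  5  6  6  6  7
dp[11][13] = 7. One LCS (by backtracking along matches): 4, 3, 0, 0, 2, 2, 0.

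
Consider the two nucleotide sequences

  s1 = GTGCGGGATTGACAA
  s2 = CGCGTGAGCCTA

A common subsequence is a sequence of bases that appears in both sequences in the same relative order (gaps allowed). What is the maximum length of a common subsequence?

Taking G at s1[3]=s2[2], C at s1[4]=s2[3], G at s1[5]=s2[4], G at s1[7]=s2[6], A at s1[8]=s2[7], G at s1[11]=s2[8], C at s1[13]=s2[10], A at s1[15]=s2[12] gives a common subsequence of length 8. The LCS DP gives dp[15][12] = 8, so this is optimal.

8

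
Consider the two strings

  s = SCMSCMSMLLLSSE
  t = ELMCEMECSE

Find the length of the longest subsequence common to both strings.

Let dp[i][j] be the LCS length of the first i characters of s and the first j characters of t. dp[i][j] = dp[i-1][j-1]+1 when the i-th and j-th characters match, else max(dp[i-1][j], dp[i][j-1]).
    ·  E  L  M  C  E  M  E  C  S  E
 ·  0  0  0  0  0  0  0  0  0  0  0
 S  0  0  0  0  0  0  0  0  0  1  1
 C  0  0  0  0  1  1  1  1  1  1  1
 M  0  0  0  1  1  1  2  2  2  2  2
 S  0  0  0  1  1  1  2  2  2  3  3
 C  0  0  0  1  2  2  2  2  3  3  3
 M  0  0  0  1  2  2  3  3  3  3  3
 S  0  0  0  1  2  2  3  3  3  4  4
 M  0  0  0  1  2  2  3  3  3  4  4
 L  0  0  1  1  2  2  3  3  3  4  4
 L  0  0  1  1  2  2  3  3  3  4  4
 L  0  0  1  1  2  2  3  3  3  4  4
 S  0  0  1  1  2  2  3  3  3  4  4
 S  0  0  1  1  2  2  3  3  3  4  4
 E  0  1  1  1  2  3  3  4  4  4  5
dp[14][10] = 5. One LCS (by backtracking along matches): CMCSE.

5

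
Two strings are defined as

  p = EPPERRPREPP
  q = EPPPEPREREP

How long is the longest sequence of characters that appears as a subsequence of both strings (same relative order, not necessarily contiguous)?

One common subsequence of length 8: E at p[1]=q[1], P at p[2]=q[3], P at p[3]=q[4], E at p[4]=q[5], R at p[5]=q[7], R at p[8]=q[9], E at p[9]=q[10], P at p[11]=q[11], and the DP table's final entry dp[11][11] is also 8, so no common subsequence is longer.

8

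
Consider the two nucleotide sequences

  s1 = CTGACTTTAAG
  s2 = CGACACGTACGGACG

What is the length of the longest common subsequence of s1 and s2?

8

Pick C (s1 #1, s2 #1) → G (s1 #3, s2 #2) → A (s1 #4, s2 #5) → C (s1 #5, s2 #6) → T (s1 #8, s2 #8) → A (s1 #9, s2 #9) → A (s1 #10, s2 #13) → G (s1 #11, s2 #15); all 8 bases appear in both, in order. The LCS DP gives dp[11][15] = 8, so this is optimal.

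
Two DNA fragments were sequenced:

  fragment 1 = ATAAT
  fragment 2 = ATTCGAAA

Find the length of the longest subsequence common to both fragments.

4

One common subsequence of length 4: A [1,1] → T [2,3] → A [3,7] → A [4,8]. The LCS DP gives dp[5][8] = 4, so this is optimal.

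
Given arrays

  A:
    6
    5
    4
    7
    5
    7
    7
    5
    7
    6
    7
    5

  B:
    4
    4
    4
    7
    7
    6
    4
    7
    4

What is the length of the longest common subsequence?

5

Let dp[i][j] be the LCS length of the first i values of A and the first j values of B. dp[i][j] = dp[i-1][j-1]+1 when the i-th and j-th values match, else max(dp[i-1][j], dp[i][j-1]).
    ·  4  4  4  7  7  6  4  7  4
 ·  0  0  0  0  0  0  0  0  0  0
 6  0  0  0  0  0  0  1  1  1  1
 5  0  0  0  0  0  0  1  1  1  1
 4  0  1  1  1  1  1  1  2  2  2
 7  0  1  1  1  2  2  2  2  3  3
 5  0  1  1  1  2  2  2  2  3  3
 7  0  1  1  1  2  3  3  3  3  3
 7  0  1  1  1  2  3  3  3  4  4
 5  0  1  1  1  2  3  3  3  4  4
 7  0  1  1  1  2  3  3  3  4  4
 6  0  1  1  1  2  3  4  4  4  4
 7  0  1  1  1  2  3  4  4  5  5
 5  0  1  1  1  2  3  4  4  5  5
dp[12][9] = 5. One LCS (by backtracking along matches): 4, 7, 7, 6, 7.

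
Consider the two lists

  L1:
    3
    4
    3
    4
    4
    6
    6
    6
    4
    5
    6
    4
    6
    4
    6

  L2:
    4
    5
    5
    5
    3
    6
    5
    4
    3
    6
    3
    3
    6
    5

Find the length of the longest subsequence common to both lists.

7

Pick 4 (L1 #2, L2 #1), then 3 (L1 #3, L2 #5), then 6 (L1 #8, L2 #6), then 5 (L1 #10, L2 #7), then 4 (L1 #12, L2 #8), then 6 (L1 #13, L2 #10), then 6 (L1 #15, L2 #13); all 7 values appear in both, in order. dp[15][14] = 7 confirms this is the maximum.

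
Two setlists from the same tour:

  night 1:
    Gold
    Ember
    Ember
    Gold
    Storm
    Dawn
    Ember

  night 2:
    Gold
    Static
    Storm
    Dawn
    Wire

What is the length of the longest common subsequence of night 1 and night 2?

One common subsequence of length 3: Gold (night 1 #1, night 2 #1), then Storm (night 1 #5, night 2 #3), then Dawn (night 1 #6, night 2 #4). dp[7][5] = 3 confirms this is the maximum.

3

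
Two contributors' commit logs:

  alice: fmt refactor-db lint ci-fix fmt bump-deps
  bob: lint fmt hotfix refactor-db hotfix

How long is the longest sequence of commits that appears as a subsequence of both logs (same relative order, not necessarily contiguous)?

2

Pick fmt (alice #1, bob #2); then refactor-db (alice #2, bob #4); all 2 commits appear in both, in order. The LCS DP gives dp[6][5] = 2, so this is optimal.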